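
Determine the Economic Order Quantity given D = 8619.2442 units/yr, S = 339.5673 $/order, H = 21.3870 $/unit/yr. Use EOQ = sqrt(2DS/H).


2*D*S = 2 * 8619.2442 * 339.5673 = 5853626.9621
2*D*S/H = 273700.2367
EOQ = sqrt(273700.2367) = 523.1637

523.1637 units


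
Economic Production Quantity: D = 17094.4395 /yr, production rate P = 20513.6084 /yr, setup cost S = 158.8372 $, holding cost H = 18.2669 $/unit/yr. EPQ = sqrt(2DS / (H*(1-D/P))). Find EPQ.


1 - D/P = 1 - 0.8333 = 0.1667
H*(1-D/P) = 3.0447
2DS = 5430465.8115
EPQ = sqrt(1783584.7018) = 1335.5092

1335.5092 units


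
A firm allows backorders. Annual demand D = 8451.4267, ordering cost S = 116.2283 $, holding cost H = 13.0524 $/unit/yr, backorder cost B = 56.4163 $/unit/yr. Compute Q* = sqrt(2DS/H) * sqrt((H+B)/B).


sqrt(2DS/H) = 387.9634
sqrt((H+B)/B) = 1.1097
Q* = 387.9634 * 1.1097 = 430.5098

430.5098 units


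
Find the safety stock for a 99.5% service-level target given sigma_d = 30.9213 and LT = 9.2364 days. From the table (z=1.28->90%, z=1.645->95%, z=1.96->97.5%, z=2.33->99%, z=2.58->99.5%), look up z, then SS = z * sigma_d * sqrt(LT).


From the table, SL = 99.5% corresponds to z = 2.58
sqrt(LT) = sqrt(9.2364) = 3.0391
SS = 2.58 * 30.9213 * 3.0391 = 242.4537

242.4537 units


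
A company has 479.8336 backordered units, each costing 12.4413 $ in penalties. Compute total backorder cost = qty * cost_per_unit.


Total = 479.8336 * 12.4413 = 5969.7538

5969.7538 $


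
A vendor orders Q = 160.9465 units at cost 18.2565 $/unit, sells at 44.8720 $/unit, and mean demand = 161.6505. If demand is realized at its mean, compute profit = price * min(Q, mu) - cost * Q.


Sales at mu = min(160.9465, 161.6505) = 160.9465
Revenue = 44.8720 * 160.9465 = 7221.9913
Total cost = 18.2565 * 160.9465 = 2938.3198
Profit = 7221.9913 - 2938.3198 = 4283.6716

4283.6716 $


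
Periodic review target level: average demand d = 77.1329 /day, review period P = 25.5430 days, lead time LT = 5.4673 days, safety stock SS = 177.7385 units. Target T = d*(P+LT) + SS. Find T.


P + LT = 31.0103
d*(P+LT) = 77.1329 * 31.0103 = 2391.9144
T = 2391.9144 + 177.7385 = 2569.6529

2569.6529 units


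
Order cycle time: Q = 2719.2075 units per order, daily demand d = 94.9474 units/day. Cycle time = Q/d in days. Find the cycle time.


Cycle = 2719.2075 / 94.9474 = 28.6391

28.6391 days


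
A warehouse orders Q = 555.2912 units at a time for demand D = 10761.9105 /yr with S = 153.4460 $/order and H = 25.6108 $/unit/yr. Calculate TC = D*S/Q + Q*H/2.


Ordering cost = D*S/Q = 2973.8849
Holding cost = Q*H/2 = 7110.7259
TC = 2973.8849 + 7110.7259 = 10084.6108

10084.6108 $/yr


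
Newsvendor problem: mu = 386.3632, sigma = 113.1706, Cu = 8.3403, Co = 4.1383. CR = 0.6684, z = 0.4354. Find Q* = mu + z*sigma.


CR = Cu/(Cu+Co) = 8.3403/(8.3403+4.1383) = 0.6684
z = 0.4354
Q* = 386.3632 + 0.4354 * 113.1706 = 435.6377

435.6377 units


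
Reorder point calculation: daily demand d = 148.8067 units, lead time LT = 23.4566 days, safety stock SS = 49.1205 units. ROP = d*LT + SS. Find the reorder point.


d*LT = 148.8067 * 23.4566 = 3490.4992
ROP = 3490.4992 + 49.1205 = 3539.6197

3539.6197 units


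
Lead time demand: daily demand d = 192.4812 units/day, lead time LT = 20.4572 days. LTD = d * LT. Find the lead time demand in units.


LTD = 192.4812 * 20.4572 = 3937.6264

3937.6264 units


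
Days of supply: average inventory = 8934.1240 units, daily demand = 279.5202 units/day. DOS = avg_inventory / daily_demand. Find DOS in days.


DOS = 8934.1240 / 279.5202 = 31.9624

31.9624 days


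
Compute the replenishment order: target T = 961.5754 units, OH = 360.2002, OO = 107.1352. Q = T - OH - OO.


Inventory position = OH + OO = 360.2002 + 107.1352 = 467.3354
Q = 961.5754 - 467.3354 = 494.2400

494.2400 units


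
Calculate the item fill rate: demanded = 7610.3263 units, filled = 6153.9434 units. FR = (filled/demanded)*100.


FR = 6153.9434 / 7610.3263 * 100 = 80.8631

80.8631%


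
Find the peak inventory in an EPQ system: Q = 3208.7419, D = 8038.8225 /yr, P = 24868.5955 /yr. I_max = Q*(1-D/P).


D/P = 0.3233
1 - D/P = 0.6767
I_max = 3208.7419 * 0.6767 = 2171.5098

2171.5098 units


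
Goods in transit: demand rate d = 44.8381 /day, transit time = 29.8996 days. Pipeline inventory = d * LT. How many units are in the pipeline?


Pipeline = 44.8381 * 29.8996 = 1340.6413

1340.6413 units


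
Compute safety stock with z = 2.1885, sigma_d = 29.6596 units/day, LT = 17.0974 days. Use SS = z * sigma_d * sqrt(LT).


sqrt(LT) = sqrt(17.0974) = 4.1349
SS = 2.1885 * 29.6596 * 4.1349 = 268.3965

268.3965 units


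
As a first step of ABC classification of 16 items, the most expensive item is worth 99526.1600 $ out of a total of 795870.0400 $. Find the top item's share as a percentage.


Top item = 99526.1600
Total = 795870.0400
Percentage = 99526.1600 / 795870.0400 * 100 = 12.5053

12.5053%


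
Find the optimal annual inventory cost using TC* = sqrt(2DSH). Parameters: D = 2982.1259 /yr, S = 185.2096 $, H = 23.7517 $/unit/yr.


2*D*S*H = 26236999.2741
TC* = sqrt(26236999.2741) = 5122.2065

5122.2065 $/yr


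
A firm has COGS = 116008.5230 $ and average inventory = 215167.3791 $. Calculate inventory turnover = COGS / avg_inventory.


Turnover = 116008.5230 / 215167.3791 = 0.5392

0.5392


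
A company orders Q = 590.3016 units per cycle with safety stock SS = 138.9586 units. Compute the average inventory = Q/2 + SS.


Q/2 = 295.1508
Avg = 295.1508 + 138.9586 = 434.1094

434.1094 units


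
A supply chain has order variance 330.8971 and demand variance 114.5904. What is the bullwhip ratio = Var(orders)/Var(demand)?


BW = 330.8971 / 114.5904 = 2.8877

2.8877


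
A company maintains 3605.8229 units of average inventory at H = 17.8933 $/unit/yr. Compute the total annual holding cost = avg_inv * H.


Cost = 3605.8229 * 17.8933 = 64520.0709

64520.0709 $/yr


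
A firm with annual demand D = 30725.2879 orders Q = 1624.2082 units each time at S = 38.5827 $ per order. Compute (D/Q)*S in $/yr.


Number of orders = D/Q = 18.9171
Cost = 18.9171 * 38.5827 = 729.8723

729.8723 $/yr


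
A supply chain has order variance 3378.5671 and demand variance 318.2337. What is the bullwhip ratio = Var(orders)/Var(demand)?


BW = 3378.5671 / 318.2337 = 10.6166

10.6166


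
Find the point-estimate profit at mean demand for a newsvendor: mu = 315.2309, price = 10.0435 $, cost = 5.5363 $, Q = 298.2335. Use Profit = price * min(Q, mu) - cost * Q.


Sales at mu = min(298.2335, 315.2309) = 298.2335
Revenue = 10.0435 * 298.2335 = 2995.3082
Total cost = 5.5363 * 298.2335 = 1651.1101
Profit = 2995.3082 - 1651.1101 = 1344.1980

1344.1980 $


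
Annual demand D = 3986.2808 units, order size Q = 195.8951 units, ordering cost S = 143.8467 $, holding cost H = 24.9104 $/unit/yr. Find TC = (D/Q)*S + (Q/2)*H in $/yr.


Ordering cost = D*S/Q = 2927.1449
Holding cost = Q*H/2 = 2439.9126
TC = 2927.1449 + 2439.9126 = 5367.0575

5367.0575 $/yr


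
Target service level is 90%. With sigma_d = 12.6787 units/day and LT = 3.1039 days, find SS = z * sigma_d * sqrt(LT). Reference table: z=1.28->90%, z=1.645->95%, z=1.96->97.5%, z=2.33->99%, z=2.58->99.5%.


From the table, SL = 90% corresponds to z = 1.28
sqrt(LT) = sqrt(3.1039) = 1.7618
SS = 1.28 * 12.6787 * 1.7618 = 28.5916

28.5916 units


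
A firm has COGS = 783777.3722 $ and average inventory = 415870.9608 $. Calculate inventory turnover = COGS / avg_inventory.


Turnover = 783777.3722 / 415870.9608 = 1.8847

1.8847


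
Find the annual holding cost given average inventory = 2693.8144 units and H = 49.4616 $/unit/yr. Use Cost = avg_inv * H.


Cost = 2693.8144 * 49.4616 = 133240.3703

133240.3703 $/yr


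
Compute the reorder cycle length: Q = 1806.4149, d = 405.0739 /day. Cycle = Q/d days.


Cycle = 1806.4149 / 405.0739 = 4.4595

4.4595 days


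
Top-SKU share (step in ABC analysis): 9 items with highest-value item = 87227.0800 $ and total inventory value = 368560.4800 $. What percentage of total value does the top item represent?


Top item = 87227.0800
Total = 368560.4800
Percentage = 87227.0800 / 368560.4800 * 100 = 23.6670

23.6670%


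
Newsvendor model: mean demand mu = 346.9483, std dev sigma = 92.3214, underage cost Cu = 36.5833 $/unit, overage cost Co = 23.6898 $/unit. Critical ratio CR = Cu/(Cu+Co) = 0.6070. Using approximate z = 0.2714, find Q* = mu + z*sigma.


CR = Cu/(Cu+Co) = 36.5833/(36.5833+23.6898) = 0.6070
z = 0.2714
Q* = 346.9483 + 0.2714 * 92.3214 = 372.0043

372.0043 units


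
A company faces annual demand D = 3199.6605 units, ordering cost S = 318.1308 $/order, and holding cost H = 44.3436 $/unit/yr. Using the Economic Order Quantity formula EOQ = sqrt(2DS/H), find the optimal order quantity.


2*D*S = 2 * 3199.6605 * 318.1308 = 2035821.1092
2*D*S/H = 45910.1451
EOQ = sqrt(45910.1451) = 214.2665

214.2665 units


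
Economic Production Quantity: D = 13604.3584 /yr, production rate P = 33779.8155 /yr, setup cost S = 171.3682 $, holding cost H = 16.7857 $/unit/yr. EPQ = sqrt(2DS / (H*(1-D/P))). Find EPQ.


1 - D/P = 1 - 0.4027 = 0.5973
H*(1-D/P) = 10.0255
2DS = 4662708.8223
EPQ = sqrt(465085.4239) = 681.9717

681.9717 units


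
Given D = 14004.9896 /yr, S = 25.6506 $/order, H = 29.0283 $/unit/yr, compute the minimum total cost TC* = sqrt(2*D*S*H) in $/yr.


2*D*S*H = 20856043.1810
TC* = sqrt(20856043.1810) = 4566.8417

4566.8417 $/yr


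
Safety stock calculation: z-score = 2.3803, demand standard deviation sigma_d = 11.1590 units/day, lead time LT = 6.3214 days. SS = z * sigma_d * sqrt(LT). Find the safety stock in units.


sqrt(LT) = sqrt(6.3214) = 2.5142
SS = 2.3803 * 11.1590 * 2.5142 = 66.7826

66.7826 units


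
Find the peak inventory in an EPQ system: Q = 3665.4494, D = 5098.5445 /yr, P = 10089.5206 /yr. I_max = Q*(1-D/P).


D/P = 0.5053
1 - D/P = 0.4947
I_max = 3665.4494 * 0.4947 = 1813.1853

1813.1853 units


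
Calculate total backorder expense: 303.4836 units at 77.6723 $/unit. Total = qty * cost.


Total = 303.4836 * 77.6723 = 23572.2692

23572.2692 $


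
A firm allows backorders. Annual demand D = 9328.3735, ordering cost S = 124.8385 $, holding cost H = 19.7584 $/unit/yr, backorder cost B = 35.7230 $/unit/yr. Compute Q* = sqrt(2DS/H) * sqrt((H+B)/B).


sqrt(2DS/H) = 343.3336
sqrt((H+B)/B) = 1.2462
Q* = 343.3336 * 1.2462 = 427.8742

427.8742 units


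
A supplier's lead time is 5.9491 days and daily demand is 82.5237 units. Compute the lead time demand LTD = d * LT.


LTD = 82.5237 * 5.9491 = 490.9417

490.9417 units


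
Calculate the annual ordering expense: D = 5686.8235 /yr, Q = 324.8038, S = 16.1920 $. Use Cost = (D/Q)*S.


Number of orders = D/Q = 17.5085
Cost = 17.5085 * 16.1920 = 283.4974

283.4974 $/yr


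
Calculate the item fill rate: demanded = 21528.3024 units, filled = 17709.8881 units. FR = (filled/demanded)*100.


FR = 17709.8881 / 21528.3024 * 100 = 82.2633

82.2633%


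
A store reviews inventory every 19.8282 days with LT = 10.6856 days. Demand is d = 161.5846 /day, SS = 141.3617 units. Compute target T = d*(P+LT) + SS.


P + LT = 30.5138
d*(P+LT) = 161.5846 * 30.5138 = 4930.5602
T = 4930.5602 + 141.3617 = 5071.9219

5071.9219 units


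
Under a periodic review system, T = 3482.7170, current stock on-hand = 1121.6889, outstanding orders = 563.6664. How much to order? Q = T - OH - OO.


Inventory position = OH + OO = 1121.6889 + 563.6664 = 1685.3553
Q = 3482.7170 - 1685.3553 = 1797.3617

1797.3617 units


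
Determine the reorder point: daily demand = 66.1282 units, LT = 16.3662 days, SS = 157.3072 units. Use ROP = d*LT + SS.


d*LT = 66.1282 * 16.3662 = 1082.2673
ROP = 1082.2673 + 157.3072 = 1239.5745

1239.5745 units


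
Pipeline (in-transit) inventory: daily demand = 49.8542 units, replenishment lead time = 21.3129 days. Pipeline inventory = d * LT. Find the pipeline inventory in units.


Pipeline = 49.8542 * 21.3129 = 1062.5376

1062.5376 units


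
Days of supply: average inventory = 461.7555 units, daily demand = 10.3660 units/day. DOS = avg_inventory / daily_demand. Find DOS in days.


DOS = 461.7555 / 10.3660 = 44.5452

44.5452 days


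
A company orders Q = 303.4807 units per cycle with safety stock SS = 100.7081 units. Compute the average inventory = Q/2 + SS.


Q/2 = 151.7404
Avg = 151.7404 + 100.7081 = 252.4485

252.4485 units


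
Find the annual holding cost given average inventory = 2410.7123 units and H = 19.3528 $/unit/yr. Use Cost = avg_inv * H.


Cost = 2410.7123 * 19.3528 = 46654.0330

46654.0330 $/yr


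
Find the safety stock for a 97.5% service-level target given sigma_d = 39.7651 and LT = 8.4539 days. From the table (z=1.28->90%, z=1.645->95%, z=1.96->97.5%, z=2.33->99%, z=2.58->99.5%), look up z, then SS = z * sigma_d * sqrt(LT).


From the table, SL = 97.5% corresponds to z = 1.96
sqrt(LT) = sqrt(8.4539) = 2.9076
SS = 1.96 * 39.7651 * 2.9076 = 226.6140

226.6140 units


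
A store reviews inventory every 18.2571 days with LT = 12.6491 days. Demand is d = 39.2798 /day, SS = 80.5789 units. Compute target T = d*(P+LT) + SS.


P + LT = 30.9062
d*(P+LT) = 39.2798 * 30.9062 = 1213.9894
T = 1213.9894 + 80.5789 = 1294.5683

1294.5683 units


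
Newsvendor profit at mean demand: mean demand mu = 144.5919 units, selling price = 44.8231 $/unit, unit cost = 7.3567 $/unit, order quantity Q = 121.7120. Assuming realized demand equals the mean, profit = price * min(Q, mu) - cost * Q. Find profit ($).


Sales at mu = min(121.7120, 144.5919) = 121.7120
Revenue = 44.8231 * 121.7120 = 5455.5091
Total cost = 7.3567 * 121.7120 = 895.3987
Profit = 5455.5091 - 895.3987 = 4560.1105

4560.1105 $


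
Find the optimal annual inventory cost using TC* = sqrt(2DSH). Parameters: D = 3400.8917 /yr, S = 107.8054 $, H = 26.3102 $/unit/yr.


2*D*S*H = 19292453.5216
TC* = sqrt(19292453.5216) = 4392.3176

4392.3176 $/yr


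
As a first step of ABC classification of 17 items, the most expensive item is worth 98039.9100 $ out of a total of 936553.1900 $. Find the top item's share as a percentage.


Top item = 98039.9100
Total = 936553.1900
Percentage = 98039.9100 / 936553.1900 * 100 = 10.4682

10.4682%


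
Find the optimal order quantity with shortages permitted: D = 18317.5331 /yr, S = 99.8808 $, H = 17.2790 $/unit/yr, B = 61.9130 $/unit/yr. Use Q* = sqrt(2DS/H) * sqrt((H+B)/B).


sqrt(2DS/H) = 460.1826
sqrt((H+B)/B) = 1.1310
Q* = 460.1826 * 1.1310 = 520.4511

520.4511 units


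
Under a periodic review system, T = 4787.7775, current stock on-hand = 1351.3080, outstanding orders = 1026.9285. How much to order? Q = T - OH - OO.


Inventory position = OH + OO = 1351.3080 + 1026.9285 = 2378.2365
Q = 4787.7775 - 2378.2365 = 2409.5410

2409.5410 units


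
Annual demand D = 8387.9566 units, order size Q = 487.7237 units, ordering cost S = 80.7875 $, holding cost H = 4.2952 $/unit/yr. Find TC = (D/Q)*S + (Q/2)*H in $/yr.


Ordering cost = D*S/Q = 1389.3974
Holding cost = Q*H/2 = 1047.4354
TC = 1389.3974 + 1047.4354 = 2436.8328

2436.8328 $/yr


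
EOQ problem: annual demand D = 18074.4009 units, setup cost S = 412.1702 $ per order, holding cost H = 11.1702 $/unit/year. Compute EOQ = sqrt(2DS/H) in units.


2*D*S = 2 * 18074.4009 * 412.1702 = 14899458.8677
2*D*S/H = 1333857.8421
EOQ = sqrt(1333857.8421) = 1154.9276

1154.9276 units


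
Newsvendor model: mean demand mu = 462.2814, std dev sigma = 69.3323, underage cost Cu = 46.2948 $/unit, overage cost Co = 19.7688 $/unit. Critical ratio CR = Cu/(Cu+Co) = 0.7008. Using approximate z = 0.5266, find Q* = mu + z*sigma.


CR = Cu/(Cu+Co) = 46.2948/(46.2948+19.7688) = 0.7008
z = 0.5266
Q* = 462.2814 + 0.5266 * 69.3323 = 498.7918

498.7918 units


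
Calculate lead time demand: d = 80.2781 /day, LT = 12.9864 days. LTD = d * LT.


LTD = 80.2781 * 12.9864 = 1042.5235

1042.5235 units


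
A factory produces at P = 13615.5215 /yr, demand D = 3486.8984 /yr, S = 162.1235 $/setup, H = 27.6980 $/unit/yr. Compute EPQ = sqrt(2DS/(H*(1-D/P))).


1 - D/P = 1 - 0.2561 = 0.7439
H*(1-D/P) = 20.6046
2DS = 1130616.3455
EPQ = sqrt(54871.9910) = 234.2477

234.2477 units


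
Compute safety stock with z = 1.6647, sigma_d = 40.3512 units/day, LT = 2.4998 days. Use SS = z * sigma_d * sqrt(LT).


sqrt(LT) = sqrt(2.4998) = 1.5811
SS = 1.6647 * 40.3512 * 1.5811 = 106.2050

106.2050 units


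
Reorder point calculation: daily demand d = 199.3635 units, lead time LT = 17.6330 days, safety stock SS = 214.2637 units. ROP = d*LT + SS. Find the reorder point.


d*LT = 199.3635 * 17.6330 = 3515.3766
ROP = 3515.3766 + 214.2637 = 3729.6403

3729.6403 units


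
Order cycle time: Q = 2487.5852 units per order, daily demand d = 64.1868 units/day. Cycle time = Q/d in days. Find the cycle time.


Cycle = 2487.5852 / 64.1868 = 38.7554

38.7554 days


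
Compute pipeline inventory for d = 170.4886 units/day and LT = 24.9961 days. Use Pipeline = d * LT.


Pipeline = 170.4886 * 24.9961 = 4261.5501

4261.5501 units


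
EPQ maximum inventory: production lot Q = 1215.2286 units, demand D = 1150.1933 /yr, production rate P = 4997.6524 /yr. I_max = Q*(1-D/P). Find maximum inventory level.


D/P = 0.2301
1 - D/P = 0.7699
I_max = 1215.2286 * 0.7699 = 935.5477

935.5477 units


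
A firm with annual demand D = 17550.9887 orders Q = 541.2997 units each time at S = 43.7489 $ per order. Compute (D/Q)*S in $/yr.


Number of orders = D/Q = 32.4238
Cost = 32.4238 * 43.7489 = 1418.5052

1418.5052 $/yr


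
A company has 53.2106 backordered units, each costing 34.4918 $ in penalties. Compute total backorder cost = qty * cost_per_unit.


Total = 53.2106 * 34.4918 = 1835.3294

1835.3294 $


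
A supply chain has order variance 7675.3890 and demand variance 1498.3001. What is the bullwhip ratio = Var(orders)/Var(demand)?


BW = 7675.3890 / 1498.3001 = 5.1227

5.1227


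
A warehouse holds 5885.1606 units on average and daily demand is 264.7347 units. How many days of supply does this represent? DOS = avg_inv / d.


DOS = 5885.1606 / 264.7347 = 22.2304

22.2304 days


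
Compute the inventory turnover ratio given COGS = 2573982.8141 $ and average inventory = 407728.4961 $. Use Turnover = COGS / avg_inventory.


Turnover = 2573982.8141 / 407728.4961 = 6.3130

6.3130


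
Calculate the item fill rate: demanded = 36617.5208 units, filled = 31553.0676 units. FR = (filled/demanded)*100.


FR = 31553.0676 / 36617.5208 * 100 = 86.1693

86.1693%


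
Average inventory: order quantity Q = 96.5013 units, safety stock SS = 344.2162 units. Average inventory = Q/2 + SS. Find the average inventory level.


Q/2 = 48.2507
Avg = 48.2507 + 344.2162 = 392.4669

392.4669 units


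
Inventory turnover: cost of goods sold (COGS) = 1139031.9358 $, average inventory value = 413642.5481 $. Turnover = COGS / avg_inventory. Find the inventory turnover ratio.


Turnover = 1139031.9358 / 413642.5481 = 2.7537

2.7537


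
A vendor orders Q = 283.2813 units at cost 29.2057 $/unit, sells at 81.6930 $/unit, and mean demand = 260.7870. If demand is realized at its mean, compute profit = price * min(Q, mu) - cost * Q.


Sales at mu = min(283.2813, 260.7870) = 260.7870
Revenue = 81.6930 * 260.7870 = 21304.4724
Total cost = 29.2057 * 283.2813 = 8273.4287
Profit = 21304.4724 - 8273.4287 = 13031.0437

13031.0437 $


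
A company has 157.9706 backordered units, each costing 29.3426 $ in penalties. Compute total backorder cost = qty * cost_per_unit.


Total = 157.9706 * 29.3426 = 4635.2681

4635.2681 $


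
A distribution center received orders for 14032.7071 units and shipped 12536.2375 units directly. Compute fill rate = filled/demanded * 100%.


FR = 12536.2375 / 14032.7071 * 100 = 89.3358

89.3358%


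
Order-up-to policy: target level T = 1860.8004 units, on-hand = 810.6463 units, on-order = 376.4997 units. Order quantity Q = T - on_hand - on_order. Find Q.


Inventory position = OH + OO = 810.6463 + 376.4997 = 1187.1460
Q = 1860.8004 - 1187.1460 = 673.6544

673.6544 units


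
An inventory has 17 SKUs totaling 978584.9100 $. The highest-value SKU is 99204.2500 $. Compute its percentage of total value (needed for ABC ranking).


Top item = 99204.2500
Total = 978584.9100
Percentage = 99204.2500 / 978584.9100 * 100 = 10.1375

10.1375%


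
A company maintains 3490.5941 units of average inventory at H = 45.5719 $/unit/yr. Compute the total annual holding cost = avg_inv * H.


Cost = 3490.5941 * 45.5719 = 159073.0053

159073.0053 $/yr


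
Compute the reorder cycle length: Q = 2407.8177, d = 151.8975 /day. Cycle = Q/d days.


Cycle = 2407.8177 / 151.8975 = 15.8516

15.8516 days


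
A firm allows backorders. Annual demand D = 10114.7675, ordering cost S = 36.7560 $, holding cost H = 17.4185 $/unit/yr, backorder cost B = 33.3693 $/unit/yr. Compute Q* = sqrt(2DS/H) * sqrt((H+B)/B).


sqrt(2DS/H) = 206.6102
sqrt((H+B)/B) = 1.2337
Q* = 206.6102 * 1.2337 = 254.8930

254.8930 units


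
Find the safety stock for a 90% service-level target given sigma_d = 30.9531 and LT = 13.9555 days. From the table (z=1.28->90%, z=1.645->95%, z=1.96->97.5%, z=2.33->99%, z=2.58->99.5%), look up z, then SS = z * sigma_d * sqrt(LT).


From the table, SL = 90% corresponds to z = 1.28
sqrt(LT) = sqrt(13.9555) = 3.7357
SS = 1.28 * 30.9531 * 3.7357 = 148.0086

148.0086 units


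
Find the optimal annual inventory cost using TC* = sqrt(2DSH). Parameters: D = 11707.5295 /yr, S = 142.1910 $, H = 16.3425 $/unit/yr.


2*D*S*H = 54410893.6174
TC* = sqrt(54410893.6174) = 7376.3740

7376.3740 $/yr


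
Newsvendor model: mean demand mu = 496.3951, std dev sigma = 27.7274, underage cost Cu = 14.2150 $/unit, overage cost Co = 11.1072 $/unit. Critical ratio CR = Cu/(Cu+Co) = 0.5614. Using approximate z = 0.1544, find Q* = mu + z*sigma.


CR = Cu/(Cu+Co) = 14.2150/(14.2150+11.1072) = 0.5614
z = 0.1544
Q* = 496.3951 + 0.1544 * 27.7274 = 500.6762

500.6762 units


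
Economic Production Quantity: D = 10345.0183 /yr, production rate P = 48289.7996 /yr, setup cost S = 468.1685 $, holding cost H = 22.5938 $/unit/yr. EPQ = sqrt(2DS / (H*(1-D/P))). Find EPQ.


1 - D/P = 1 - 0.2142 = 0.7858
H*(1-D/P) = 17.7536
2DS = 9686423.4000
EPQ = sqrt(545603.9646) = 738.6501

738.6501 units


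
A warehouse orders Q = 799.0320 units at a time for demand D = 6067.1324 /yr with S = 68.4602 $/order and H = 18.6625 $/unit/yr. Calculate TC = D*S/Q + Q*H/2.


Ordering cost = D*S/Q = 519.8254
Holding cost = Q*H/2 = 7455.9674
TC = 519.8254 + 7455.9674 = 7975.7927

7975.7927 $/yr


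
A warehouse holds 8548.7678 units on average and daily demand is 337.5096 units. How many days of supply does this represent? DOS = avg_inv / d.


DOS = 8548.7678 / 337.5096 = 25.3290

25.3290 days


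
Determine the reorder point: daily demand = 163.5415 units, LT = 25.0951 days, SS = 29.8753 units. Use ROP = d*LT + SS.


d*LT = 163.5415 * 25.0951 = 4104.0903
ROP = 4104.0903 + 29.8753 = 4133.9656

4133.9656 units


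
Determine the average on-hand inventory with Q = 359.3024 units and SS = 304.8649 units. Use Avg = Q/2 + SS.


Q/2 = 179.6512
Avg = 179.6512 + 304.8649 = 484.5161

484.5161 units


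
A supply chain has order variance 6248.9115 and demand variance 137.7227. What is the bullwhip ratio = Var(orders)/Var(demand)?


BW = 6248.9115 / 137.7227 = 45.3731

45.3731


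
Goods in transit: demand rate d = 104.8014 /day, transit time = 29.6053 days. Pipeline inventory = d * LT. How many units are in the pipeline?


Pipeline = 104.8014 * 29.6053 = 3102.6769

3102.6769 units


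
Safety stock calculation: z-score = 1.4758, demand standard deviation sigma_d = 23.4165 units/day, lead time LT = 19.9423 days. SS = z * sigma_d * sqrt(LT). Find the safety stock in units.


sqrt(LT) = sqrt(19.9423) = 4.4657
SS = 1.4758 * 23.4165 * 4.4657 = 154.3253

154.3253 units


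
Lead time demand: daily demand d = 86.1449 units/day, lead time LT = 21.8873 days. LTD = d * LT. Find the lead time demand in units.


LTD = 86.1449 * 21.8873 = 1885.4793

1885.4793 units


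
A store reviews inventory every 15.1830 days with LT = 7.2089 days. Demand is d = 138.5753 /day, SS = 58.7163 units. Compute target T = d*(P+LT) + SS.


P + LT = 22.3919
d*(P+LT) = 138.5753 * 22.3919 = 3102.9643
T = 3102.9643 + 58.7163 = 3161.6806

3161.6806 units


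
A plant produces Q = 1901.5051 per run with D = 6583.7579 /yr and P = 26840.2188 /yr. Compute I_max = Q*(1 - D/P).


D/P = 0.2453
1 - D/P = 0.7547
I_max = 1901.5051 * 0.7547 = 1435.0764

1435.0764 units


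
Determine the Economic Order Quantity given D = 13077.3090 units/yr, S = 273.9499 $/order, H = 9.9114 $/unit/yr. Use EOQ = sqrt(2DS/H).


2*D*S = 2 * 13077.3090 * 273.9499 = 7165054.9856
2*D*S/H = 722910.4855
EOQ = sqrt(722910.4855) = 850.2414

850.2414 units


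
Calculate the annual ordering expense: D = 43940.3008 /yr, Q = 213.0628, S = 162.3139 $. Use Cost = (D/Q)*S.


Number of orders = D/Q = 206.2317
Cost = 206.2317 * 162.3139 = 33474.2695

33474.2695 $/yr


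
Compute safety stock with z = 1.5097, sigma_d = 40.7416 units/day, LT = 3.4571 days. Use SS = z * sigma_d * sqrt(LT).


sqrt(LT) = sqrt(3.4571) = 1.8593
SS = 1.5097 * 40.7416 * 1.8593 = 114.3628

114.3628 units


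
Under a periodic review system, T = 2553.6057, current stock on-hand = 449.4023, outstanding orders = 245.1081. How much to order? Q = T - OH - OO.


Inventory position = OH + OO = 449.4023 + 245.1081 = 694.5104
Q = 2553.6057 - 694.5104 = 1859.0953

1859.0953 units


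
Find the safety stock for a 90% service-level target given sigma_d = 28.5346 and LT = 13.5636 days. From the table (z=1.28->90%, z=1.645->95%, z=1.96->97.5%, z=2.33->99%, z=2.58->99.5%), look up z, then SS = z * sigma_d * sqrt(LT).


From the table, SL = 90% corresponds to z = 1.28
sqrt(LT) = sqrt(13.5636) = 3.6829
SS = 1.28 * 28.5346 * 3.6829 = 134.5145

134.5145 units


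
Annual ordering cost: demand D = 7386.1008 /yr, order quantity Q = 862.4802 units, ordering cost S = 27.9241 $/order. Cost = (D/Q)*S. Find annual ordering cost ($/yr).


Number of orders = D/Q = 8.5638
Cost = 8.5638 * 27.9241 = 239.1362

239.1362 $/yr


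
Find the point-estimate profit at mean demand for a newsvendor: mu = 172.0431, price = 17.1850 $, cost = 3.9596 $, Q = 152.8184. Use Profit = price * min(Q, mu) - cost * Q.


Sales at mu = min(152.8184, 172.0431) = 152.8184
Revenue = 17.1850 * 152.8184 = 2626.1842
Total cost = 3.9596 * 152.8184 = 605.0997
Profit = 2626.1842 - 605.0997 = 2021.0845

2021.0845 $


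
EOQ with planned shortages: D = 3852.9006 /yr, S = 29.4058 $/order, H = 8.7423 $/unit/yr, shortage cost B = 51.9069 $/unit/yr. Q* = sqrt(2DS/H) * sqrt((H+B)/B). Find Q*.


sqrt(2DS/H) = 160.9951
sqrt((H+B)/B) = 1.0809
Q* = 160.9951 * 1.0809 = 174.0254

174.0254 units


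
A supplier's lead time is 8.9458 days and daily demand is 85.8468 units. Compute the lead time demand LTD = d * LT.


LTD = 85.8468 * 8.9458 = 767.9683

767.9683 units


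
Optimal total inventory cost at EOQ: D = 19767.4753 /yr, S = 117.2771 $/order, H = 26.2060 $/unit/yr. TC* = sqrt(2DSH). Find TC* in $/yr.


2*D*S*H = 121505281.3674
TC* = sqrt(121505281.3674) = 11022.9434

11022.9434 $/yr


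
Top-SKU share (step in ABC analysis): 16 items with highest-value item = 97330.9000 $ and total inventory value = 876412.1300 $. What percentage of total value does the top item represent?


Top item = 97330.9000
Total = 876412.1300
Percentage = 97330.9000 / 876412.1300 * 100 = 11.1056

11.1056%


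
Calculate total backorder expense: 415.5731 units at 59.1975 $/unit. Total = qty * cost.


Total = 415.5731 * 59.1975 = 24600.8886

24600.8886 $


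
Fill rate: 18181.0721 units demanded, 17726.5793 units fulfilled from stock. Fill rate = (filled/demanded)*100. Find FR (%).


FR = 17726.5793 / 18181.0721 * 100 = 97.5002

97.5002%


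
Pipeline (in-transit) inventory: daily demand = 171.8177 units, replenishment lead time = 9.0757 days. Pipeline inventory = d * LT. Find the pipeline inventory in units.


Pipeline = 171.8177 * 9.0757 = 1559.3659

1559.3659 units


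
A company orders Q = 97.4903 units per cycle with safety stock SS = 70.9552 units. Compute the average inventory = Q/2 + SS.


Q/2 = 48.7452
Avg = 48.7452 + 70.9552 = 119.7004

119.7004 units


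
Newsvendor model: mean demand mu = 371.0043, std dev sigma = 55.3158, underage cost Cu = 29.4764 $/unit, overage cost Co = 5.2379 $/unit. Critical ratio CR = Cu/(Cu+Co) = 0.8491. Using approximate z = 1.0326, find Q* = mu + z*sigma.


CR = Cu/(Cu+Co) = 29.4764/(29.4764+5.2379) = 0.8491
z = 1.0326
Q* = 371.0043 + 1.0326 * 55.3158 = 428.1234

428.1234 units


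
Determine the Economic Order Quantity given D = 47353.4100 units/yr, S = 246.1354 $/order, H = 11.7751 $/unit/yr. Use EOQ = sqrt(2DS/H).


2*D*S = 2 * 47353.4100 * 246.1354 = 23310701.0234
2*D*S/H = 1979660.5569
EOQ = sqrt(1979660.5569) = 1407.0041

1407.0041 units


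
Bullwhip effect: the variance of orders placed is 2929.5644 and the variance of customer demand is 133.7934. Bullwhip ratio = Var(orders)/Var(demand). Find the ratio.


BW = 2929.5644 / 133.7934 = 21.8962

21.8962


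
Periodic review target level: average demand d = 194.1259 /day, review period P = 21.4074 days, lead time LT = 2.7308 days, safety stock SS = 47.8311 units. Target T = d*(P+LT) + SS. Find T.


P + LT = 24.1382
d*(P+LT) = 194.1259 * 24.1382 = 4685.8498
T = 4685.8498 + 47.8311 = 4733.6809

4733.6809 units


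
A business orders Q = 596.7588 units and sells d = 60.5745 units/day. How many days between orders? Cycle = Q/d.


Cycle = 596.7588 / 60.5745 = 9.8517

9.8517 days


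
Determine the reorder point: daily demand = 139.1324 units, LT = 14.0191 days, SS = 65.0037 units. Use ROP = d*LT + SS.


d*LT = 139.1324 * 14.0191 = 1950.5110
ROP = 1950.5110 + 65.0037 = 2015.5147

2015.5147 units


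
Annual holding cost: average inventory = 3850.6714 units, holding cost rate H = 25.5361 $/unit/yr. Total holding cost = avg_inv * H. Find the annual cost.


Cost = 3850.6714 * 25.5361 = 98331.1299

98331.1299 $/yr


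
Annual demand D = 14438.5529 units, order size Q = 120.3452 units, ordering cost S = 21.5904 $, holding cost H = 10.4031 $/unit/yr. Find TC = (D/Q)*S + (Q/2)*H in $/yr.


Ordering cost = D*S/Q = 2590.3329
Holding cost = Q*H/2 = 625.9816
TC = 2590.3329 + 625.9816 = 3216.3145

3216.3145 $/yr


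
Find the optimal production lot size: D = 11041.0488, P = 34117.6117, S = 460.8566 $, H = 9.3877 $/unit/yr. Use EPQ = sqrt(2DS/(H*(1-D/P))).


1 - D/P = 1 - 0.3236 = 0.6764
H*(1-D/P) = 6.3497
2DS = 10176680.4208
EPQ = sqrt(1602708.1009) = 1265.9811

1265.9811 units


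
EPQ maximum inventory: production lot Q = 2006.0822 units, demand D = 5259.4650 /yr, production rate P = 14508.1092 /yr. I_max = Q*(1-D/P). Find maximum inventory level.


D/P = 0.3625
1 - D/P = 0.6375
I_max = 2006.0822 * 0.6375 = 1278.8393

1278.8393 units


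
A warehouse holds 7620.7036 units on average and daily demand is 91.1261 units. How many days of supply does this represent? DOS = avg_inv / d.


DOS = 7620.7036 / 91.1261 = 83.6281

83.6281 days


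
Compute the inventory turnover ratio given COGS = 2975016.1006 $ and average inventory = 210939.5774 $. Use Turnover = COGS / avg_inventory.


Turnover = 2975016.1006 / 210939.5774 = 14.1036

14.1036


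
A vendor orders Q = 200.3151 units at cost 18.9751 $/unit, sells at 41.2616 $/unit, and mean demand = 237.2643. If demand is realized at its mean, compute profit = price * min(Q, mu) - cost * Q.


Sales at mu = min(200.3151, 237.2643) = 200.3151
Revenue = 41.2616 * 200.3151 = 8265.3215
Total cost = 18.9751 * 200.3151 = 3800.9991
Profit = 8265.3215 - 3800.9991 = 4464.3225

4464.3225 $


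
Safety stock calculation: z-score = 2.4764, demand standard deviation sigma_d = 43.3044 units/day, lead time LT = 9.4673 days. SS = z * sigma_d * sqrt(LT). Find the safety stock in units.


sqrt(LT) = sqrt(9.4673) = 3.0769
SS = 2.4764 * 43.3044 * 3.0769 = 329.9635

329.9635 units


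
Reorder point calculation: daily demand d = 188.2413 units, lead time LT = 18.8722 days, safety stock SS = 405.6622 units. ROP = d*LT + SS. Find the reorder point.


d*LT = 188.2413 * 18.8722 = 3552.5275
ROP = 3552.5275 + 405.6622 = 3958.1897

3958.1897 units


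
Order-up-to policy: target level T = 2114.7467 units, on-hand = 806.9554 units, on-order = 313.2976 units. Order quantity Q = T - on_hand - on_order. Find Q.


Inventory position = OH + OO = 806.9554 + 313.2976 = 1120.2530
Q = 2114.7467 - 1120.2530 = 994.4937

994.4937 units


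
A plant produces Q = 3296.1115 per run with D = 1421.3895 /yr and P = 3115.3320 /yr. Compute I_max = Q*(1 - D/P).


D/P = 0.4563
1 - D/P = 0.5437
I_max = 3296.1115 * 0.5437 = 1792.2402

1792.2402 units


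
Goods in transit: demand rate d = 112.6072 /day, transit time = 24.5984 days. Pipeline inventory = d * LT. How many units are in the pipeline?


Pipeline = 112.6072 * 24.5984 = 2769.9569

2769.9569 units


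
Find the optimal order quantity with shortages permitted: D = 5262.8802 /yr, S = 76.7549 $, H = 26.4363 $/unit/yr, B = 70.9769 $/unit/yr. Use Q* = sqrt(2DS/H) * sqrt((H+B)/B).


sqrt(2DS/H) = 174.8153
sqrt((H+B)/B) = 1.1715
Q* = 174.8153 * 1.1715 = 204.8000

204.8000 units


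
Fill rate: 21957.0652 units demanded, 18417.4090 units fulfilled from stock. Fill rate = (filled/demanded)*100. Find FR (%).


FR = 18417.4090 / 21957.0652 * 100 = 83.8792

83.8792%


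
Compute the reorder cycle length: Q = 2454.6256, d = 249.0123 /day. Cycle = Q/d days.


Cycle = 2454.6256 / 249.0123 = 9.8574

9.8574 days


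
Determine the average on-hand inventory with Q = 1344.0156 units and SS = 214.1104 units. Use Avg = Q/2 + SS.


Q/2 = 672.0078
Avg = 672.0078 + 214.1104 = 886.1182

886.1182 units


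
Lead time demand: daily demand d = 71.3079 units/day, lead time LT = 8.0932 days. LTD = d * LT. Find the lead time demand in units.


LTD = 71.3079 * 8.0932 = 577.1091

577.1091 units


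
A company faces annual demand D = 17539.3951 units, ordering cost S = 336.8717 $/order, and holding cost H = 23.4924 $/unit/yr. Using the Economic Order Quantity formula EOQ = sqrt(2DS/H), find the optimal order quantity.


2*D*S = 2 * 17539.3951 * 336.8717 = 11817051.6886
2*D*S/H = 503015.9408
EOQ = sqrt(503015.9408) = 709.2362

709.2362 units


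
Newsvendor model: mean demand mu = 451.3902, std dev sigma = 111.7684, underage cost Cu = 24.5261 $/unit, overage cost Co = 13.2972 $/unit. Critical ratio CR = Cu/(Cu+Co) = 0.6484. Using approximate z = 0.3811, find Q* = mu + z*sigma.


CR = Cu/(Cu+Co) = 24.5261/(24.5261+13.2972) = 0.6484
z = 0.3811
Q* = 451.3902 + 0.3811 * 111.7684 = 493.9851

493.9851 units


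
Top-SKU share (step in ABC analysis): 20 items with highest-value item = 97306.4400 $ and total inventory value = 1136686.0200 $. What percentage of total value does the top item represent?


Top item = 97306.4400
Total = 1136686.0200
Percentage = 97306.4400 / 1136686.0200 * 100 = 8.5605

8.5605%


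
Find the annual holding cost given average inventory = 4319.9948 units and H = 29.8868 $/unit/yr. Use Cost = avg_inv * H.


Cost = 4319.9948 * 29.8868 = 129110.8206

129110.8206 $/yr


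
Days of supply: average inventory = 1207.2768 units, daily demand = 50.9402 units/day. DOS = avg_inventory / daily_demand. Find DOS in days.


DOS = 1207.2768 / 50.9402 = 23.6999

23.6999 days


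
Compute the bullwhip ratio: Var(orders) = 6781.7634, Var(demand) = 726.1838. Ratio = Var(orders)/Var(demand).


BW = 6781.7634 / 726.1838 = 9.3389

9.3389


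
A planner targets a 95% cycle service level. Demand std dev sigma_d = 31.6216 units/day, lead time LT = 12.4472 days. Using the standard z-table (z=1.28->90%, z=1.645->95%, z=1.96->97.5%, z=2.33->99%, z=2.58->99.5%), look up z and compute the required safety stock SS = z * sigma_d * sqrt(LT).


From the table, SL = 95% corresponds to z = 1.645
sqrt(LT) = sqrt(12.4472) = 3.5281
SS = 1.645 * 31.6216 * 3.5281 = 183.5209

183.5209 units


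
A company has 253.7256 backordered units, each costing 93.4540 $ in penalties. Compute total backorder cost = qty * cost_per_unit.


Total = 253.7256 * 93.4540 = 23711.6722

23711.6722 $


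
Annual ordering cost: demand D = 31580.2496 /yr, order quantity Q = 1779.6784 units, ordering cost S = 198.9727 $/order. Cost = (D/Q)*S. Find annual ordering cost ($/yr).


Number of orders = D/Q = 17.7449
Cost = 17.7449 * 198.9727 = 3530.7545

3530.7545 $/yr


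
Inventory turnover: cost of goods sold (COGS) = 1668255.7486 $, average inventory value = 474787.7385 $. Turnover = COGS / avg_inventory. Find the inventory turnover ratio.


Turnover = 1668255.7486 / 474787.7385 = 3.5137

3.5137


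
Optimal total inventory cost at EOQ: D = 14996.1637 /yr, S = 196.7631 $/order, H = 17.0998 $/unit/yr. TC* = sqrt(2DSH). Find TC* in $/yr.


2*D*S*H = 100912474.4173
TC* = sqrt(100912474.4173) = 10045.5201

10045.5201 $/yr


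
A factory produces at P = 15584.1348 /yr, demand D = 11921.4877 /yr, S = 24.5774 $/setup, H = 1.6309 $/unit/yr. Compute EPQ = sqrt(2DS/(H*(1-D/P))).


1 - D/P = 1 - 0.7650 = 0.2350
H*(1-D/P) = 0.3833
2DS = 585998.3436
EPQ = sqrt(1528821.1278) = 1236.4551

1236.4551 units


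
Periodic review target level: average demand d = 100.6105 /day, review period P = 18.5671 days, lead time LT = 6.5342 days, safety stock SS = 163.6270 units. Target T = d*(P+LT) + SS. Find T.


P + LT = 25.1013
d*(P+LT) = 100.6105 * 25.1013 = 2525.4543
T = 2525.4543 + 163.6270 = 2689.0813

2689.0813 units


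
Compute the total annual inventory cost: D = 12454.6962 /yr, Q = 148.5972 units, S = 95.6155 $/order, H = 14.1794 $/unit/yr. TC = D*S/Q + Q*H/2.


Ordering cost = D*S/Q = 8014.0272
Holding cost = Q*H/2 = 1053.5096
TC = 8014.0272 + 1053.5096 = 9067.5368

9067.5368 $/yr


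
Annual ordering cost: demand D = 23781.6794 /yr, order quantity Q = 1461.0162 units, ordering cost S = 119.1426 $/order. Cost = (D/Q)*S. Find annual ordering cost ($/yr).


Number of orders = D/Q = 16.2775
Cost = 16.2775 * 119.1426 = 1939.3427

1939.3427 $/yr


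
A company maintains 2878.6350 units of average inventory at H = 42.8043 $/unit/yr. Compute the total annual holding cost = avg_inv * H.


Cost = 2878.6350 * 42.8043 = 123217.9561

123217.9561 $/yr


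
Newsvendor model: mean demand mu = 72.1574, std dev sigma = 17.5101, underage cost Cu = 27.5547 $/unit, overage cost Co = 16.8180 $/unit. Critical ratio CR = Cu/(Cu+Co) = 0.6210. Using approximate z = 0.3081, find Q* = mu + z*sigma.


CR = Cu/(Cu+Co) = 27.5547/(27.5547+16.8180) = 0.6210
z = 0.3081
Q* = 72.1574 + 0.3081 * 17.5101 = 77.5523

77.5523 units


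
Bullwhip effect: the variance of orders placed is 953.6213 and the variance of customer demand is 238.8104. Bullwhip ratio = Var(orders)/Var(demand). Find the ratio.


BW = 953.6213 / 238.8104 = 3.9932

3.9932


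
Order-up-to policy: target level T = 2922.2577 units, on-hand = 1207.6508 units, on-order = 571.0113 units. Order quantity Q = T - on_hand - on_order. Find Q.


Inventory position = OH + OO = 1207.6508 + 571.0113 = 1778.6621
Q = 2922.2577 - 1778.6621 = 1143.5956

1143.5956 units


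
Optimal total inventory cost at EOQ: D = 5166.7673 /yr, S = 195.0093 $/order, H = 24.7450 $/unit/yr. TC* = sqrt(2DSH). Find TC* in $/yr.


2*D*S*H = 49864524.2078
TC* = sqrt(49864524.2078) = 7061.4817

7061.4817 $/yr


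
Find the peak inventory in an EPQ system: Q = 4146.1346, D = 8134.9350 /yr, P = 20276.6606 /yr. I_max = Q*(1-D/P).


D/P = 0.4012
1 - D/P = 0.5988
I_max = 4146.1346 * 0.5988 = 2482.7179

2482.7179 units
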